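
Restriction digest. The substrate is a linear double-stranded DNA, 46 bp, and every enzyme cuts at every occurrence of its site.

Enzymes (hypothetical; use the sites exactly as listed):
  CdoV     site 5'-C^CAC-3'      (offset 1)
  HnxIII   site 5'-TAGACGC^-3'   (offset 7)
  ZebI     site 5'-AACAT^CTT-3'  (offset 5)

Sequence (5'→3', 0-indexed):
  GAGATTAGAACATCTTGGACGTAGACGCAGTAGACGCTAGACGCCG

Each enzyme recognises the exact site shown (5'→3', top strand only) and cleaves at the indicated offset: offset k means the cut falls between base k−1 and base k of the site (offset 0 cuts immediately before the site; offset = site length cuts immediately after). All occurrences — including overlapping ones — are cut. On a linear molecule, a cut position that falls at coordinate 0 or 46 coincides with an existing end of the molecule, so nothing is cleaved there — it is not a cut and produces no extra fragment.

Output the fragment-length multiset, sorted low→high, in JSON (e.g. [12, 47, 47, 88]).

Per-enzyme occurrences:
  CdoV (CCAC, off=1): no sites
  HnxIII (TAGACGC, off=7): starts [21, 30, 37] → cuts [28, 37, 44]
  ZebI (AACATCTT, off=5): starts [8] → cuts [13]

Pooled cuts: [13, 28, 37, 44]

Fragments:
  [0,13): 13 bp
  [13,28): 15 bp
  [28,37): 9 bp
  [37,44): 7 bp
  [44,46): 2 bp

[2,7,9,13,15]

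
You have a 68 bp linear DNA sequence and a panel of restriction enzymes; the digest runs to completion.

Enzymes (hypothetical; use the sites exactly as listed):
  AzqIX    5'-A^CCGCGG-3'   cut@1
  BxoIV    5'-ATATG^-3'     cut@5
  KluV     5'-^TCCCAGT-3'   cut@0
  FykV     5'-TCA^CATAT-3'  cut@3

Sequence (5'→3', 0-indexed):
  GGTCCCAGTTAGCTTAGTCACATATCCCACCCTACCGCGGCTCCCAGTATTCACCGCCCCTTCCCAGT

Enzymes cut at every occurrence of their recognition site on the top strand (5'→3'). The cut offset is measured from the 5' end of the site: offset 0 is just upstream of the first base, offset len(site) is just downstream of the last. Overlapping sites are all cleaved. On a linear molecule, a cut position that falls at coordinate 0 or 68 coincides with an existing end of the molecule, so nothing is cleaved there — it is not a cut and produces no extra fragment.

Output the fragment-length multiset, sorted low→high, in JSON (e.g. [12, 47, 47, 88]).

[2,7,7,14,18,20]

Scan for sites:
  AzqIX ACCGCGG/1: at [33] ⇒ [34]
  BxoIV (ATATG, off=5): no sites
  KluV TCCCAGT/0: at [2, 41, 61] ⇒ [2, 41, 61]
  FykV TCACATAT/3: at [17] ⇒ [20]

Pooled cuts: [2, 20, 34, 41, 61]

Fragments:
  [0,2): 2 bp
  [2,20): 18 bp
  [20,34): 14 bp
  [34,41): 7 bp
  [41,61): 20 bp
  [61,68): 7 bp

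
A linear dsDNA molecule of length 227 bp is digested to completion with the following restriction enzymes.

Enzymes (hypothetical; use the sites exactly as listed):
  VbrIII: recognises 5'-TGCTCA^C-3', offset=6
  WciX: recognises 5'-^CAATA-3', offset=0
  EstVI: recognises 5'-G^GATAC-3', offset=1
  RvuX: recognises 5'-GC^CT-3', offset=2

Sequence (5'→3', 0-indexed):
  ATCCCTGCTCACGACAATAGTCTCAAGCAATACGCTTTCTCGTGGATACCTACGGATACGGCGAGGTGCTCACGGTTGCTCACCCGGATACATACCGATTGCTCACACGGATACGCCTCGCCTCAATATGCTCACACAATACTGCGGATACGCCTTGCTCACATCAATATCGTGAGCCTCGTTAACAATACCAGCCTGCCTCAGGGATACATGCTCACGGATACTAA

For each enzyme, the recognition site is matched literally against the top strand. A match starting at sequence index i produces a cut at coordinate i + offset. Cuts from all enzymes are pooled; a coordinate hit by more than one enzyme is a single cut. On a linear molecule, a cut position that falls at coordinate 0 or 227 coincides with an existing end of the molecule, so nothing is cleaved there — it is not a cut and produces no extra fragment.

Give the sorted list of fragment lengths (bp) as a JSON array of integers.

[2,2,2,3,3,4,4,4,5,6,7,7,8,8,8,10,10,10,10,11,11,12,13,13,17,18,19]

Per-enzyme occurrences:
  VbrIII (TGCTCAC, off=6): starts [5, 66, 76, 99, 128, 155, 211] → cuts [11, 72, 82, 105, 134, 161, 217]
  WciX (CAATA, off=0): starts [14, 27, 123, 136, 164, 185] → cuts [14, 27, 123, 136, 164, 185]
  EstVI (GGATAC, off=1): starts [43, 53, 85, 108, 145, 204, 218] → cuts [44, 54, 86, 109, 146, 205, 219]
  RvuX (GCCT, off=2): starts [114, 119, 151, 175, 193, 197] → cuts [116, 121, 153, 177, 195, 199]

Pooled cuts: [11, 14, 27, 44, 54, 72, 82, 86, 105, 109, 116, 121, 123, 134, 136, 146, 153, 161, 164, 177, 185, 195, 199, 205, 217, 219]

Fragments:
  [0,11): 11 bp
  [11,14): 3 bp
  [14,27): 13 bp
  [27,44): 17 bp
  [44,54): 10 bp
  [54,72): 18 bp
  [72,82): 10 bp
  [82,86): 4 bp
  [86,105): 19 bp
  [105,109): 4 bp
  [109,116): 7 bp
  [116,121): 5 bp
  [121,123): 2 bp
  [123,134): 11 bp
  [134,136): 2 bp
  [136,146): 10 bp
  [146,153): 7 bp
  [153,161): 8 bp
  [161,164): 3 bp
  [164,177): 13 bp
  [177,185): 8 bp
  [185,195): 10 bp
  [195,199): 4 bp
  [199,205): 6 bp
  [205,217): 12 bp
  [217,219): 2 bp
  [219,227): 8 bp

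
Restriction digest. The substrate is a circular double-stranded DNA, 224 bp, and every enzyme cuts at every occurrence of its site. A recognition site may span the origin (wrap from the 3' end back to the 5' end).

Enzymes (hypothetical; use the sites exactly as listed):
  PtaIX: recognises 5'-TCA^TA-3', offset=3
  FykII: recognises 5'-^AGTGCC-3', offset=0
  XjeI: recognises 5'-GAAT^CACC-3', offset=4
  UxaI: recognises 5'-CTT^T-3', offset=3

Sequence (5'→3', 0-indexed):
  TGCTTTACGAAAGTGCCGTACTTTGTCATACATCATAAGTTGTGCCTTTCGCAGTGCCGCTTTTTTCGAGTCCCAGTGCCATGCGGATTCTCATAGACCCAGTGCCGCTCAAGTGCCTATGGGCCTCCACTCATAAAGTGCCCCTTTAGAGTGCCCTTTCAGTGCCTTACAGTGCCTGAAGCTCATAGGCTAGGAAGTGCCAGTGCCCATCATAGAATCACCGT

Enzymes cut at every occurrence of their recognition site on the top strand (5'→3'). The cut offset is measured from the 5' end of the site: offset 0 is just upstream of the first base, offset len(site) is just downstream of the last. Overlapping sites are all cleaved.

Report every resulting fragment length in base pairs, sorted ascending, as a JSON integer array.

[2,3,3,4,5,6,6,6,7,7,9,10,10,10,10,11,11,11,12,12,13,15,19,22]

Site scan:
  PtaIX TCATA/3: at [25, 32, 90, 130, 182, 209] ⇒ [28, 35, 93, 133, 185, 212]
  FykII AGTGCC/0: at [11, 52, 74, 100, 111, 136, 149, 160, 170, 195, 201] ⇒ [11, 52, 74, 100, 111, 136, 149, 160, 170, 195, 201]
  XjeI GAATCACC/4: at [214] ⇒ [218]
  UxaI CTTT/3: at [2, 20, 45, 59, 143, 155] ⇒ [5, 23, 48, 62, 146, 158]

Pooled cuts: [5, 11, 23, 28, 35, 48, 52, 62, 74, 93, 100, 111, 133, 136, 146, 149, 158, 160, 170, 185, 195, 201, 212, 218]

Fragments:
  5→11: 6 bp
  11→23: 12 bp
  23→28: 5 bp
  28→35: 7 bp
  35→48: 13 bp
  48→52: 4 bp
  52→62: 10 bp
  62→74: 12 bp
  74→93: 19 bp
  93→100: 7 bp
  100→111: 11 bp
  111→133: 22 bp
  133→136: 3 bp
  136→146: 10 bp
  146→149: 3 bp
  149→158: 9 bp
  158→160: 2 bp
  160→170: 10 bp
  170→185: 15 bp
  185→195: 10 bp
  195→201: 6 bp
  201→212: 11 bp
  212→218: 6 bp
  218→5 (wrap): 224-218+5 = 11 bp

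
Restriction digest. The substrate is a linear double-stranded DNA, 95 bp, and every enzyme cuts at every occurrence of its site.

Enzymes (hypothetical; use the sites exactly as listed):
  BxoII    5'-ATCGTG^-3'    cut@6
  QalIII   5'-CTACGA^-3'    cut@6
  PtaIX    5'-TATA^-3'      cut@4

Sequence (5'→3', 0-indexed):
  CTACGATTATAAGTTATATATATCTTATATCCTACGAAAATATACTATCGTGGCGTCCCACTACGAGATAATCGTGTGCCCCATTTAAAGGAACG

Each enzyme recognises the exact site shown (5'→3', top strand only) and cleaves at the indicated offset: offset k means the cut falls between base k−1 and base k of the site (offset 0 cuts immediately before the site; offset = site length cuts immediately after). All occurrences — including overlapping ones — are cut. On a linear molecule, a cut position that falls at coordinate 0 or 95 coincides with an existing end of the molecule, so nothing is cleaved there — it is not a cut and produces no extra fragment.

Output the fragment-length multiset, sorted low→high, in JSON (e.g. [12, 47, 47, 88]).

[2,2,5,6,7,7,7,8,8,10,14,19]

Site scan:
  BxoII (ATCGTG, off=6): starts [46, 70] → cuts [52, 76]
  QalIII (CTACGA, off=6): starts [0, 31, 60] → cuts [6, 37, 66]
  PtaIX (TATA, off=4): starts [7, 14, 16, 18, 25, 40] → cuts [11, 18, 20, 22, 29, 44]

All cut coordinates (distinct, sorted): [6, 11, 18, 20, 22, 29, 37, 44, 52, 66, 76]

Fragment lengths:
  [0,6): 6 bp
  [6,11): 5 bp
  [11,18): 7 bp
  [18,20): 2 bp
  [20,22): 2 bp
  [22,29): 7 bp
  [29,37): 8 bp
  [37,44): 7 bp
  [44,52): 8 bp
  [52,66): 14 bp
  [66,76): 10 bp
  [76,95): 19 bp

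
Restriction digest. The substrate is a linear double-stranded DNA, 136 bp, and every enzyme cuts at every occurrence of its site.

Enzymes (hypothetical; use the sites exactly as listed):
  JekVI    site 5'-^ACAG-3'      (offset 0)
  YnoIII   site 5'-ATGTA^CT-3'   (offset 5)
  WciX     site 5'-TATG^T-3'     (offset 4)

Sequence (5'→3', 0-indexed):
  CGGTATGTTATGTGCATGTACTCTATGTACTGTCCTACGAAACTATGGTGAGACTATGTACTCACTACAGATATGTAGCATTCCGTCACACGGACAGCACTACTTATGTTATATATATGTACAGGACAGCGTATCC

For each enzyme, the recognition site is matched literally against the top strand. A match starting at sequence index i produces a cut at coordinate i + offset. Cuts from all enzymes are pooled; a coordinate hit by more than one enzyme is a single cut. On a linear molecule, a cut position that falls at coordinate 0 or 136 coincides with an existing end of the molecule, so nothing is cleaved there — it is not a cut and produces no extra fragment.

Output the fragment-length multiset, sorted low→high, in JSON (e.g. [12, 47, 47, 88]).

[1,2,2,5,5,6,7,7,8,9,11,11,15,18,29]

Scan for sites:
  JekVI (ACAG, off=0): starts [66, 93, 120, 125] → cuts [66, 93, 120, 125]
  YnoIII (ATGTACT, off=5): starts [15, 24, 55] → cuts [20, 29, 60]
  WciX (TATGT, off=4): starts [3, 8, 23, 54, 71, 104, 115] → cuts [7, 12, 27, 58, 75, 108, 119]

All cut coordinates (distinct, sorted): [7, 12, 20, 27, 29, 58, 60, 66, 75, 93, 108, 119, 120, 125]

Fragments:
  [0,7): 7 bp
  [7,12): 5 bp
  [12,20): 8 bp
  [20,27): 7 bp
  [27,29): 2 bp
  [29,58): 29 bp
  [58,60): 2 bp
  [60,66): 6 bp
  [66,75): 9 bp
  [75,93): 18 bp
  [93,108): 15 bp
  [108,119): 11 bp
  [119,120): 1 bp
  [120,125): 5 bp
  [125,136): 11 bp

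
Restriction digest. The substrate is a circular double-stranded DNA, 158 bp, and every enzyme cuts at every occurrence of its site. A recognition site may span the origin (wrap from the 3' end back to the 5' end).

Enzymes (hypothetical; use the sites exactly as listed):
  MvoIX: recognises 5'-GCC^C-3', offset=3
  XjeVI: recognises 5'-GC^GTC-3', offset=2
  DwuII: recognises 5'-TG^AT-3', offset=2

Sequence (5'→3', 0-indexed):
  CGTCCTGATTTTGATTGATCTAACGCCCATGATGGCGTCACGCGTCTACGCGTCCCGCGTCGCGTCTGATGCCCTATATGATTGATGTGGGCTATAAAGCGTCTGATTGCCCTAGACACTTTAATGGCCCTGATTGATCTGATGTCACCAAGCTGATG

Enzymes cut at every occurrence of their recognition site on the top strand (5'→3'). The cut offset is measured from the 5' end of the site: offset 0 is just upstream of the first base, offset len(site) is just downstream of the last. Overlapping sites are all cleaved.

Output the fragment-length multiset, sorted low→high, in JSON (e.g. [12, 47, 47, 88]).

[3,4,4,4,4,4,5,5,5,5,5,5,6,6,6,7,7,7,8,10,14,16,18]

Scan for sites:
  MvoIX GCCC/3: at [24, 70, 108, 126] ⇒ [27, 73, 111, 129]
  XjeVI GCGTC/2: at [34, 41, 49, 56, 61, 98, 157] ⇒ [1, 36, 43, 51, 58, 63, 100]
  DwuII TGAT/2: at [5, 11, 15, 29, 66, 78, 82, 103, 130, 134, 139, 153] ⇒ [7, 13, 17, 31, 68, 80, 84, 105, 132, 136, 141, 155]

Pooled cuts: [1, 7, 13, 17, 27, 31, 36, 43, 51, 58, 63, 68, 73, 80, 84, 100, 105, 111, 129, 132, 136, 141, 155]

Fragments:
  1→7: 6 bp
  7→13: 6 bp
  13→17: 4 bp
  17→27: 10 bp
  27→31: 4 bp
  31→36: 5 bp
  36→43: 7 bp
  43→51: 8 bp
  51→58: 7 bp
  58→63: 5 bp
  63→68: 5 bp
  68→73: 5 bp
  73→80: 7 bp
  80→84: 4 bp
  84→100: 16 bp
  100→105: 5 bp
  105→111: 6 bp
  111→129: 18 bp
  129→132: 3 bp
  132→136: 4 bp
  136→141: 5 bp
  141→155: 14 bp
  155→1 (wrap): 158-155+1 = 4 bp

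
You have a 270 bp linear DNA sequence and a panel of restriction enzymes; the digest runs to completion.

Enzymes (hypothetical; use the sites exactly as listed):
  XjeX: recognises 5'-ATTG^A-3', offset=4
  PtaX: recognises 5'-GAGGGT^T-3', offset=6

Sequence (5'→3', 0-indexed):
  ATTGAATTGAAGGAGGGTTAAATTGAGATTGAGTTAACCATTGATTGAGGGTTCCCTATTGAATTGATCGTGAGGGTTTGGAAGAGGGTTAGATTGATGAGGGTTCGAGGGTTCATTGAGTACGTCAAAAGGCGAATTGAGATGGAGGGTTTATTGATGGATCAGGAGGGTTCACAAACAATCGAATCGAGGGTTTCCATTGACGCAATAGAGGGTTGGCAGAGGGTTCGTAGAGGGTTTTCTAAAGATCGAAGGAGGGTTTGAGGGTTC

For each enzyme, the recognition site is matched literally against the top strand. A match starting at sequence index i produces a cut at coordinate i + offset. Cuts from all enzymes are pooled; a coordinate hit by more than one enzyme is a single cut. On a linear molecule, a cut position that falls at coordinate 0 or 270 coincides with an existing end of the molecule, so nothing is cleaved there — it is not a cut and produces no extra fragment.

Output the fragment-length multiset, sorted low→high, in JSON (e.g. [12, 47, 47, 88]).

Scan for sites:
  XjeX (ATTGA, off=4): starts [0, 5, 21, 27, 39, 43, 57, 62, 92, 114, 135, 152, 198] → cuts [4, 9, 25, 31, 43, 47, 61, 66, 96, 118, 139, 156, 202]
  PtaX (GAGGGTT, off=6): starts [12, 46, 71, 83, 98, 106, 144, 165, 188, 210, 221, 232, 254, 262] → cuts [18, 52, 77, 89, 104, 112, 150, 171, 194, 216, 227, 238, 260, 268]

Pooled cuts: [4, 9, 18, 25, 31, 43, 47, 52, 61, 66, 77, 89, 96, 104, 112, 118, 139, 150, 156, 171, 194, 202, 216, 227, 238, 260, 268]

Fragments:
  [0,4): 4 bp
  [4,9): 5 bp
  [9,18): 9 bp
  [18,25): 7 bp
  [25,31): 6 bp
  [31,43): 12 bp
  [43,47): 4 bp
  [47,52): 5 bp
  [52,61): 9 bp
  [61,66): 5 bp
  [66,77): 11 bp
  [77,89): 12 bp
  [89,96): 7 bp
  [96,104): 8 bp
  [104,112): 8 bp
  [112,118): 6 bp
  [118,139): 21 bp
  [139,150): 11 bp
  [150,156): 6 bp
  [156,171): 15 bp
  [171,194): 23 bp
  [194,202): 8 bp
  [202,216): 14 bp
  [216,227): 11 bp
  [227,238): 11 bp
  [238,260): 22 bp
  [260,268): 8 bp
  [268,270): 2 bp

[2,4,4,5,5,5,6,6,6,7,7,8,8,8,8,9,9,11,11,11,11,12,12,14,15,21,22,23]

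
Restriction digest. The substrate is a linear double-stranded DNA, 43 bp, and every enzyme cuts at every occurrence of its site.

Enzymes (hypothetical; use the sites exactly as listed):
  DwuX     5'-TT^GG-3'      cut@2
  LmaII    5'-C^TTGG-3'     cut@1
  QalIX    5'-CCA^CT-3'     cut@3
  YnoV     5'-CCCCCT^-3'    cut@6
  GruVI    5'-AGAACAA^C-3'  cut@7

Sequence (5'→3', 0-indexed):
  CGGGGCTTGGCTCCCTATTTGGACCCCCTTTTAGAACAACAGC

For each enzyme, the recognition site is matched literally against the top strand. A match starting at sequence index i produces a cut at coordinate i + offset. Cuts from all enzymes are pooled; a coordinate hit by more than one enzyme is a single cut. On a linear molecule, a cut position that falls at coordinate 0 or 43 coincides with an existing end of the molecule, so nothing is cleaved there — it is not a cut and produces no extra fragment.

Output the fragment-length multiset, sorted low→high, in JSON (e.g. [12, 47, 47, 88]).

Scan for sites:
  DwuX TTGG/2: at [6, 18] ⇒ [8, 20]
  LmaII CTTGG/1: at [5] ⇒ [6]
  QalIX (CCACT, off=3): no sites
  YnoV CCCCCT/6: at [23] ⇒ [29]
  GruVI AGAACAAC/7: at [32] ⇒ [39]

Pooled cuts: [6, 8, 20, 29, 39]

Fragment lengths:
  [0,6): 6 bp
  [6,8): 2 bp
  [8,20): 12 bp
  [20,29): 9 bp
  [29,39): 10 bp
  [39,43): 4 bp

[2,4,6,9,10,12]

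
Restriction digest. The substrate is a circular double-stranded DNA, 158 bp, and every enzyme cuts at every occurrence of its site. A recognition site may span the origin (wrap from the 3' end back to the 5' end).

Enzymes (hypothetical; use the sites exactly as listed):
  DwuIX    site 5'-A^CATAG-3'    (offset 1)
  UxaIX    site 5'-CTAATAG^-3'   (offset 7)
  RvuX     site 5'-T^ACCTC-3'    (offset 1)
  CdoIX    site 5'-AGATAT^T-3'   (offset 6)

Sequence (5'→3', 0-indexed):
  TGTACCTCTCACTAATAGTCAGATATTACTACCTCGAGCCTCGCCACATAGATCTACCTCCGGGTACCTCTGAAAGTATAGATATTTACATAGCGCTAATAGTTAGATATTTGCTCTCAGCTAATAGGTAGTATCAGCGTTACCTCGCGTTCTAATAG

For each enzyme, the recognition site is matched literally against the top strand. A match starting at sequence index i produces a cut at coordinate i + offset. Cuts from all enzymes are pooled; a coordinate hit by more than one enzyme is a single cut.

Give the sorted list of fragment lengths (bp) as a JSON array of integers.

[3,3,4,8,8,9,10,14,14,15,16,17,17,20]

Per-enzyme occurrences:
  DwuIX (ACATAG, off=1): starts [45, 87] → cuts [46, 88]
  UxaIX (CTAATAG, off=7): starts [11, 95, 120, 151] → cuts [0, 18, 102, 127]
  RvuX (TACCTC, off=1): starts [2, 29, 54, 64, 140] → cuts [3, 30, 55, 65, 141]
  CdoIX (AGATATT, off=6): starts [20, 79, 104] → cuts [26, 85, 110]

All cut coordinates (distinct, sorted): [0, 3, 18, 26, 30, 46, 55, 65, 85, 88, 102, 110, 127, 141]

Fragments:
  0→3: 3 bp
  3→18: 15 bp
  18→26: 8 bp
  26→30: 4 bp
  30→46: 16 bp
  46→55: 9 bp
  55→65: 10 bp
  65→85: 20 bp
  85→88: 3 bp
  88→102: 14 bp
  102→110: 8 bp
  110→127: 17 bp
  127→141: 14 bp
  141→0 (wrap): 158-141+0 = 17 bp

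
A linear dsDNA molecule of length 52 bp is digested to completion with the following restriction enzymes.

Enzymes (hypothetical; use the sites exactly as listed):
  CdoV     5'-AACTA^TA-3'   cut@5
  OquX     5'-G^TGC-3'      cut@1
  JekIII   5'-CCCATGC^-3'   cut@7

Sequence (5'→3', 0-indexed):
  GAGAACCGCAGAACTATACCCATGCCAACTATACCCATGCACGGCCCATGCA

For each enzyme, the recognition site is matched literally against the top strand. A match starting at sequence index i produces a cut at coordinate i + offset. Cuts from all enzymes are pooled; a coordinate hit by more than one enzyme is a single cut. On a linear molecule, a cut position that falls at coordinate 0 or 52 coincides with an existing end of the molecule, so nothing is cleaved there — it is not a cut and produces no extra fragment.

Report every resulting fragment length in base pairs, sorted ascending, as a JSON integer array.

Scan for sites:
  CdoV (AACTATA, off=5): starts [11, 26] → cuts [16, 31]
  OquX (GTGC, off=1): no sites
  JekIII (CCCATGC, off=7): starts [18, 33, 44] → cuts [25, 40, 51]

Pooled cuts: [16, 25, 31, 40, 51]

Fragment lengths:
  [0,16): 16 bp
  [16,25): 9 bp
  [25,31): 6 bp
  [31,40): 9 bp
  [40,51): 11 bp
  [51,52): 1 bp

[1,6,9,9,11,16]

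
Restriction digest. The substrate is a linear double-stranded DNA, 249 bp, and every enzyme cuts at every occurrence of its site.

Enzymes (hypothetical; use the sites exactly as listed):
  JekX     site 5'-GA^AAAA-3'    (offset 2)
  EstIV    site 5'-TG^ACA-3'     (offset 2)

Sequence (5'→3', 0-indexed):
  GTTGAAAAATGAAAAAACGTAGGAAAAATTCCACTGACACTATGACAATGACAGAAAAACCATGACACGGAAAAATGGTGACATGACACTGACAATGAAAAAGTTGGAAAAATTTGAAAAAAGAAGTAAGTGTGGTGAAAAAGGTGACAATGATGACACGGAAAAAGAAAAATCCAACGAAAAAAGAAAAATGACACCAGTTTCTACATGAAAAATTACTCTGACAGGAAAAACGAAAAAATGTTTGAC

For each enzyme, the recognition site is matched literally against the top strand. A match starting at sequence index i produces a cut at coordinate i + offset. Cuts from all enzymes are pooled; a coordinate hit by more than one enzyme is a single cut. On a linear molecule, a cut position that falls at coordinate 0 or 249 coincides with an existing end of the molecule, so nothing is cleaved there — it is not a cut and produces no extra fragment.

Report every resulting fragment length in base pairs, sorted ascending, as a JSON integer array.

[5,5,5,6,6,6,6,6,7,7,7,7,7,7,8,8,9,9,9,9,10,12,12,12,12,13,18,21]

Per-enzyme occurrences:
  JekX (GAAAAA, off=2): starts [3, 10, 22, 53, 69, 96, 106, 115, 136, 160, 166, 178, 185, 209, 227, 234] → cuts [5, 12, 24, 55, 71, 98, 108, 117, 138, 162, 168, 180, 187, 211, 229, 236]
  EstIV (TGACA, off=2): starts [34, 42, 48, 62, 78, 83, 89, 144, 153, 191, 221] → cuts [36, 44, 50, 64, 80, 85, 91, 146, 155, 193, 223]

All cut coordinates (distinct, sorted): [5, 12, 24, 36, 44, 50, 55, 64, 71, 80, 85, 91, 98, 108, 117, 138, 146, 155, 162, 168, 180, 187, 193, 211, 223, 229, 236]

Fragment lengths:
  [0,5): 5 bp
  [5,12): 7 bp
  [12,24): 12 bp
  [24,36): 12 bp
  [36,44): 8 bp
  [44,50): 6 bp
  [50,55): 5 bp
  [55,64): 9 bp
  [64,71): 7 bp
  [71,80): 9 bp
  [80,85): 5 bp
  [85,91): 6 bp
  [91,98): 7 bp
  [98,108): 10 bp
  [108,117): 9 bp
  [117,138): 21 bp
  [138,146): 8 bp
  [146,155): 9 bp
  [155,162): 7 bp
  [162,168): 6 bp
  [168,180): 12 bp
  [180,187): 7 bp
  [187,193): 6 bp
  [193,211): 18 bp
  [211,223): 12 bp
  [223,229): 6 bp
  [229,236): 7 bp
  [236,249): 13 bp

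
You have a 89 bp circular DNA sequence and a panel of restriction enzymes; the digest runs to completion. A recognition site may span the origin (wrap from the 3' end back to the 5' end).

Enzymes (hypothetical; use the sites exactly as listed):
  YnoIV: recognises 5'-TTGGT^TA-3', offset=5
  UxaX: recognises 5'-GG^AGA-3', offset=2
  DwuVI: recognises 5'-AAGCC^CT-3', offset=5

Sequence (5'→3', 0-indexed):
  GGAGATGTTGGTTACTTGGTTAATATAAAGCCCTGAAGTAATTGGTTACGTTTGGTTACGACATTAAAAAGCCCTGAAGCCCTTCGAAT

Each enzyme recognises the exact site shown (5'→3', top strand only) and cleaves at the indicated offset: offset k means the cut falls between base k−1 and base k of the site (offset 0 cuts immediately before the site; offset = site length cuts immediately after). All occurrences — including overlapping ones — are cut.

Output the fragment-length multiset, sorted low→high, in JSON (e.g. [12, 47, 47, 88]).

[8,8,10,10,10,12,14,17]

Site scan:
  YnoIV (TTGGTTA, off=5): starts [7, 15, 41, 51] → cuts [12, 20, 46, 56]
  UxaX (GGAGA, off=2): starts [0] → cuts [2]
  DwuVI (AAGCCCT, off=5): starts [27, 68, 76] → cuts [32, 73, 81]

All cut coordinates (distinct, sorted): [2, 12, 20, 32, 46, 56, 73, 81]

Fragment lengths:
  2→12: 10 bp
  12→20: 8 bp
  20→32: 12 bp
  32→46: 14 bp
  46→56: 10 bp
  56→73: 17 bp
  73→81: 8 bp
  81→2 (wrap): 89-81+2 = 10 bp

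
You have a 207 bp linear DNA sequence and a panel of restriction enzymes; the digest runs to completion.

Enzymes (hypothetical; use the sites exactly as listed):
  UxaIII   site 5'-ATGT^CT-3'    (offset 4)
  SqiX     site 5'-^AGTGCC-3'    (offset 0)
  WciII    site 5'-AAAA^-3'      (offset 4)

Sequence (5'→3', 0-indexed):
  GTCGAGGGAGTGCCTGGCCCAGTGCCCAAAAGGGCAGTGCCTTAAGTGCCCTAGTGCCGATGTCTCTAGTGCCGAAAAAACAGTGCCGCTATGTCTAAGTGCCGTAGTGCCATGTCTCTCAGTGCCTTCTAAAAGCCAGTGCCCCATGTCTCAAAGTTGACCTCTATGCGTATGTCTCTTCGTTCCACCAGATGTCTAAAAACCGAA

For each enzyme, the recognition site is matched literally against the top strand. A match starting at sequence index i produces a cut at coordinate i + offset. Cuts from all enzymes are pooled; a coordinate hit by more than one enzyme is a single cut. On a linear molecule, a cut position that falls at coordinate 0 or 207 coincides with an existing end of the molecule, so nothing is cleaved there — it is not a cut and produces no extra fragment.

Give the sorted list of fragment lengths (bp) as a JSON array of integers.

Site scan:
  UxaIII (ATGTCT, off=4): starts [59, 90, 111, 145, 171, 191] → cuts [63, 94, 115, 149, 175, 195]
  SqiX (AGTGCC, off=0): starts [8, 20, 35, 44, 52, 67, 81, 97, 105, 120, 137] → cuts [8, 20, 35, 44, 52, 67, 81, 97, 105, 120, 137]
  WciII (AAAA, off=4): starts [27, 74, 75, 76, 130, 197, 198] → cuts [31, 78, 79, 80, 134, 201, 202]

Pooled cuts: [8, 20, 31, 35, 44, 52, 63, 67, 78, 79, 80, 81, 94, 97, 105, 115, 120, 134, 137, 149, 175, 195, 201, 202]

Fragment lengths:
  [0,8): 8 bp
  [8,20): 12 bp
  [20,31): 11 bp
  [31,35): 4 bp
  [35,44): 9 bp
  [44,52): 8 bp
  [52,63): 11 bp
  [63,67): 4 bp
  [67,78): 11 bp
  [78,79): 1 bp
  [79,80): 1 bp
  [80,81): 1 bp
  [81,94): 13 bp
  [94,97): 3 bp
  [97,105): 8 bp
  [105,115): 10 bp
  [115,120): 5 bp
  [120,134): 14 bp
  [134,137): 3 bp
  [137,149): 12 bp
  [149,175): 26 bp
  [175,195): 20 bp
  [195,201): 6 bp
  [201,202): 1 bp
  [202,207): 5 bp

[1,1,1,1,3,3,4,4,5,5,6,8,8,8,9,10,11,11,11,12,12,13,14,20,26]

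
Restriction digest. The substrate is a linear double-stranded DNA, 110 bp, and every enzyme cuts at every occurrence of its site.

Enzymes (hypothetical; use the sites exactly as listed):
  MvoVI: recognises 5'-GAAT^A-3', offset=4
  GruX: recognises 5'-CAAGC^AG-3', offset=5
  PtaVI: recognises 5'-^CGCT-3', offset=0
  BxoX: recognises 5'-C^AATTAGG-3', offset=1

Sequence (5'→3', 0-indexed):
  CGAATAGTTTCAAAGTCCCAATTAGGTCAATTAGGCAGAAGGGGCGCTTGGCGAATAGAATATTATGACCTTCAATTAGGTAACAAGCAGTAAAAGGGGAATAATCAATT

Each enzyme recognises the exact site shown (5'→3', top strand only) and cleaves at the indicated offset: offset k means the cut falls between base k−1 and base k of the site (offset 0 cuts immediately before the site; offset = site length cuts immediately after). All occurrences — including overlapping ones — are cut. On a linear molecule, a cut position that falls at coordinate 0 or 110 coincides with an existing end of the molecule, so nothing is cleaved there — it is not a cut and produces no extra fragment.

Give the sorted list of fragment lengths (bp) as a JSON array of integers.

[5,5,8,9,12,12,14,14,15,16]

Site scan:
  MvoVI GAATA/4: at [1, 52, 57, 98] ⇒ [5, 56, 61, 102]
  GruX CAAGCAG/5: at [83] ⇒ [88]
  PtaVI CGCT/0: at [44] ⇒ [44]
  BxoX CAATTAGG/1: at [18, 27, 72] ⇒ [19, 28, 73]

All cut coordinates (distinct, sorted): [5, 19, 28, 44, 56, 61, 73, 88, 102]

Fragments:
  [0,5): 5 bp
  [5,19): 14 bp
  [19,28): 9 bp
  [28,44): 16 bp
  [44,56): 12 bp
  [56,61): 5 bp
  [61,73): 12 bp
  [73,88): 15 bp
  [88,102): 14 bp
  [102,110): 8 bp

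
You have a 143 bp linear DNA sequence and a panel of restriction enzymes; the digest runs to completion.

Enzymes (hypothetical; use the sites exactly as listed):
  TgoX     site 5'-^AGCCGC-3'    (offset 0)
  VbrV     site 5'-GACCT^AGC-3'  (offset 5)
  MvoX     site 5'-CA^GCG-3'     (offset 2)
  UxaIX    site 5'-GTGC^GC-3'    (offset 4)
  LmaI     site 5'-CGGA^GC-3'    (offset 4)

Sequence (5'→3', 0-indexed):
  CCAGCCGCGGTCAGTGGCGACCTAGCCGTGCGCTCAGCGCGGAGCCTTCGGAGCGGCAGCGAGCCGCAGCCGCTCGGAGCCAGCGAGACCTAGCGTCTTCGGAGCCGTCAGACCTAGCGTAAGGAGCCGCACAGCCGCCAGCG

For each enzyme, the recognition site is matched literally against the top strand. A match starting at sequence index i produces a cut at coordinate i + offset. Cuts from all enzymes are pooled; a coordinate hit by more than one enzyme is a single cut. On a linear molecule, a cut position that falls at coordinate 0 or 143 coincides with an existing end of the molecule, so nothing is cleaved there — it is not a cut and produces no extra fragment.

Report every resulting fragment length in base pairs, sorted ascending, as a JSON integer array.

Per-enzyme occurrences:
  TgoX AGCCGC/0: at [2, 61, 67, 124, 132] ⇒ [2, 61, 67, 124, 132]
  VbrV GACCTAGC/5: at [18, 86, 110] ⇒ [23, 91, 115]
  MvoX CAGCG/2: at [34, 56, 80, 138] ⇒ [36, 58, 82, 140]
  UxaIX GTGCGC/4: at [27] ⇒ [31]
  LmaI CGGAGC/4: at [39, 48, 74, 99] ⇒ [43, 52, 78, 103]

All cut coordinates (distinct, sorted): [2, 23, 31, 36, 43, 52, 58, 61, 67, 78, 82, 91, 103, 115, 124, 132, 140]

Fragments:
  [0,2): 2 bp
  [2,23): 21 bp
  [23,31): 8 bp
  [31,36): 5 bp
  [36,43): 7 bp
  [43,52): 9 bp
  [52,58): 6 bp
  [58,61): 3 bp
  [61,67): 6 bp
  [67,78): 11 bp
  [78,82): 4 bp
  [82,91): 9 bp
  [91,103): 12 bp
  [103,115): 12 bp
  [115,124): 9 bp
  [124,132): 8 bp
  [132,140): 8 bp
  [140,143): 3 bp

[2,3,3,4,5,6,6,7,8,8,8,9,9,9,11,12,12,21]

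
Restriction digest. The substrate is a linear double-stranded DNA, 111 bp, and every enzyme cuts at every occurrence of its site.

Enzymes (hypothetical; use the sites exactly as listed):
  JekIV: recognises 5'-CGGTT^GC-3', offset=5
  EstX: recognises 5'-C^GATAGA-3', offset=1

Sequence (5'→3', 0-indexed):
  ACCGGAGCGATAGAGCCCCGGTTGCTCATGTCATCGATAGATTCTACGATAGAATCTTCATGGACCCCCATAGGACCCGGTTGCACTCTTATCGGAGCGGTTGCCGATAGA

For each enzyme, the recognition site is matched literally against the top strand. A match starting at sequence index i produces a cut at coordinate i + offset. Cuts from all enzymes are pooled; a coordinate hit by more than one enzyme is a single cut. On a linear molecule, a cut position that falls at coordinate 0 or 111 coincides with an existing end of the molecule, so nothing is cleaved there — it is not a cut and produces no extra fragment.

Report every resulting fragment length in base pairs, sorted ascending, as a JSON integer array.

[3,6,8,12,12,15,20,35]

Site scan:
  JekIV (CGGTTGC, off=5): starts [18, 77, 97] → cuts [23, 82, 102]
  EstX (CGATAGA, off=1): starts [7, 34, 46, 104] → cuts [8, 35, 47, 105]

Pooled cuts: [8, 23, 35, 47, 82, 102, 105]

Fragments:
  [0,8): 8 bp
  [8,23): 15 bp
  [23,35): 12 bp
  [35,47): 12 bp
  [47,82): 35 bp
  [82,102): 20 bp
  [102,105): 3 bp
  [105,111): 6 bp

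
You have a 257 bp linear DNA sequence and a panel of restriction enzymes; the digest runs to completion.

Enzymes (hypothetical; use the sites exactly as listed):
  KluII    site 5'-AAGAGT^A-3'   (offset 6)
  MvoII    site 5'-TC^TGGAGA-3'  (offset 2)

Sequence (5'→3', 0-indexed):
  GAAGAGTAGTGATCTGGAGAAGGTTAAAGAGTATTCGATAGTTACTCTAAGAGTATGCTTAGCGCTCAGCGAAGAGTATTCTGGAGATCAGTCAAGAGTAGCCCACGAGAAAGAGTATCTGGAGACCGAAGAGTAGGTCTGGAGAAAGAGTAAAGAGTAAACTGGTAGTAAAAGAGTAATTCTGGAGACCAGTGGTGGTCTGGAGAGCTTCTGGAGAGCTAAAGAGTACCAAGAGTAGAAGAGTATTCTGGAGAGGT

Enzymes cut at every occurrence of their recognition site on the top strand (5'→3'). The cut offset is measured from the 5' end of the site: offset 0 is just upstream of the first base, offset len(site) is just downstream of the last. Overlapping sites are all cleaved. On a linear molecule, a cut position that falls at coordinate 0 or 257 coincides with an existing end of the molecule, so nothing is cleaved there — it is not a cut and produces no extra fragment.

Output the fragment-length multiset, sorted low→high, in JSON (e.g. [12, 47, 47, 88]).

Site scan:
  KluII AAGAGTA/6: at [1, 26, 48, 71, 93, 110, 128, 145, 152, 171, 221, 230, 238] ⇒ [7, 32, 54, 77, 99, 116, 134, 151, 158, 177, 227, 236, 244]
  MvoII TCTGGAGA/2: at [12, 79, 117, 137, 180, 198, 209, 246] ⇒ [14, 81, 119, 139, 182, 200, 211, 248]

All cut coordinates (distinct, sorted): [7, 14, 32, 54, 77, 81, 99, 116, 119, 134, 139, 151, 158, 177, 182, 200, 211, 227, 236, 244, 248]

Fragments:
  [0,7): 7 bp
  [7,14): 7 bp
  [14,32): 18 bp
  [32,54): 22 bp
  [54,77): 23 bp
  [77,81): 4 bp
  [81,99): 18 bp
  [99,116): 17 bp
  [116,119): 3 bp
  [119,134): 15 bp
  [134,139): 5 bp
  [139,151): 12 bp
  [151,158): 7 bp
  [158,177): 19 bp
  [177,182): 5 bp
  [182,200): 18 bp
  [200,211): 11 bp
  [211,227): 16 bp
  [227,236): 9 bp
  [236,244): 8 bp
  [244,248): 4 bp
  [248,257): 9 bp

[3,4,4,5,5,7,7,7,8,9,9,11,12,15,16,17,18,18,18,19,22,23]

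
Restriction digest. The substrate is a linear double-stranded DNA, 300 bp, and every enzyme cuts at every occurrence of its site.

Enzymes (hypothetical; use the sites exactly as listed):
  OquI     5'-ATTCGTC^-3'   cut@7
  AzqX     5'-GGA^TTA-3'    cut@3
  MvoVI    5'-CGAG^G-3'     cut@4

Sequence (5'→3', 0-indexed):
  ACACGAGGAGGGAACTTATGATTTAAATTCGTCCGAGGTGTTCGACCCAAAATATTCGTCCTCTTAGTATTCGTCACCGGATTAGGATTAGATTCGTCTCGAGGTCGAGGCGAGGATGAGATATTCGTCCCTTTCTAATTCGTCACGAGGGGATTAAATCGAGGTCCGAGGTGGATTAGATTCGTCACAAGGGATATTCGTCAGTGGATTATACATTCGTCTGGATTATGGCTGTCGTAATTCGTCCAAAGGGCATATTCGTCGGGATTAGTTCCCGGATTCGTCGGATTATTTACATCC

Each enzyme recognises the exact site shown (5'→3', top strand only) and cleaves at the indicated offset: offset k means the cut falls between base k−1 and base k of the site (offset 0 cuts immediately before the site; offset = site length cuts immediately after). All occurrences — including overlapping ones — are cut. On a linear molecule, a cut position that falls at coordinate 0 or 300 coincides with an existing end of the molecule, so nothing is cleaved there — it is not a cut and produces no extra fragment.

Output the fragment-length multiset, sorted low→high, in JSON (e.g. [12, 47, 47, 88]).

[3,4,4,4,4,5,5,5,5,6,6,6,6,7,7,10,11,11,12,13,15,15,15,16,17,18,21,23,26]

Per-enzyme occurrences:
  OquI ATTCGTC/7: at [26, 53, 68, 91, 122, 137, 179, 195, 214, 239, 256, 278] ⇒ [33, 60, 75, 98, 129, 144, 186, 202, 221, 246, 263, 285]
  AzqX GGATTA/3: at [78, 84, 150, 172, 205, 222, 264, 285] ⇒ [81, 87, 153, 175, 208, 225, 267, 288]
  MvoVI CGAGG/4: at [3, 33, 99, 105, 110, 145, 159, 166] ⇒ [7, 37, 103, 109, 114, 149, 163, 170]

Pooled cuts: [7, 33, 37, 60, 75, 81, 87, 98, 103, 109, 114, 129, 144, 149, 153, 163, 170, 175, 186, 202, 208, 221, 225, 246, 263, 267, 285, 288]

Fragment lengths:
  [0,7): 7 bp
  [7,33): 26 bp
  [33,37): 4 bp
  [37,60): 23 bp
  [60,75): 15 bp
  [75,81): 6 bp
  [81,87): 6 bp
  [87,98): 11 bp
  [98,103): 5 bp
  [103,109): 6 bp
  [109,114): 5 bp
  [114,129): 15 bp
  [129,144): 15 bp
  [144,149): 5 bp
  [149,153): 4 bp
  [153,163): 10 bp
  [163,170): 7 bp
  [170,175): 5 bp
  [175,186): 11 bp
  [186,202): 16 bp
  [202,208): 6 bp
  [208,221): 13 bp
  [221,225): 4 bp
  [225,246): 21 bp
  [246,263): 17 bp
  [263,267): 4 bp
  [267,285): 18 bp
  [285,288): 3 bp
  [288,300): 12 bp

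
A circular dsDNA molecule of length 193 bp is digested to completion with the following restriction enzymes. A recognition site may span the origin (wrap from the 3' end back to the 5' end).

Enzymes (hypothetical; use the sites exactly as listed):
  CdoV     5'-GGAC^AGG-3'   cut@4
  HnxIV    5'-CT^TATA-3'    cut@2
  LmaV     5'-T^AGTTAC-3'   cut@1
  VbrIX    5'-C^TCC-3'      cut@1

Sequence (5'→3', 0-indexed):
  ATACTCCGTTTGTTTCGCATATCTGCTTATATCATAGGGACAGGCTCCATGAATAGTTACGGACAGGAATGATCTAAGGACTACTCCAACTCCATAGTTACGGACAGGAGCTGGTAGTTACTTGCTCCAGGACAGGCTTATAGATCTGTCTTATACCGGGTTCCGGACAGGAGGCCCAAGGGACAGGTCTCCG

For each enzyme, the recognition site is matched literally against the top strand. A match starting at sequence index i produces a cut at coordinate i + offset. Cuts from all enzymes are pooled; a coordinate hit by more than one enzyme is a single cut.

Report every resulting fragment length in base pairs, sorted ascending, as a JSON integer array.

[4,5,5,5,6,8,8,9,10,10,10,10,13,14,16,17,20,23]

Site scan:
  CdoV GGACAGG/4: at [37, 60, 101, 129, 164, 180] ⇒ [41, 64, 105, 133, 168, 184]
  HnxIV CTTATA/2: at [25, 136, 149] ⇒ [27, 138, 151]
  LmaV TAGTTAC/1: at [53, 94, 114] ⇒ [54, 95, 115]
  VbrIX CTCC/1: at [3, 44, 83, 89, 124, 188] ⇒ [4, 45, 84, 90, 125, 189]

Pooled cuts: [4, 27, 41, 45, 54, 64, 84, 90, 95, 105, 115, 125, 133, 138, 151, 168, 184, 189]

Fragments:
  4→27: 23 bp
  27→41: 14 bp
  41→45: 4 bp
  45→54: 9 bp
  54→64: 10 bp
  64→84: 20 bp
  84→90: 6 bp
  90→95: 5 bp
  95→105: 10 bp
  105→115: 10 bp
  115→125: 10 bp
  125→133: 8 bp
  133→138: 5 bp
  138→151: 13 bp
  151→168: 17 bp
  168→184: 16 bp
  184→189: 5 bp
  189→4 (wrap): 193-189+4 = 8 bp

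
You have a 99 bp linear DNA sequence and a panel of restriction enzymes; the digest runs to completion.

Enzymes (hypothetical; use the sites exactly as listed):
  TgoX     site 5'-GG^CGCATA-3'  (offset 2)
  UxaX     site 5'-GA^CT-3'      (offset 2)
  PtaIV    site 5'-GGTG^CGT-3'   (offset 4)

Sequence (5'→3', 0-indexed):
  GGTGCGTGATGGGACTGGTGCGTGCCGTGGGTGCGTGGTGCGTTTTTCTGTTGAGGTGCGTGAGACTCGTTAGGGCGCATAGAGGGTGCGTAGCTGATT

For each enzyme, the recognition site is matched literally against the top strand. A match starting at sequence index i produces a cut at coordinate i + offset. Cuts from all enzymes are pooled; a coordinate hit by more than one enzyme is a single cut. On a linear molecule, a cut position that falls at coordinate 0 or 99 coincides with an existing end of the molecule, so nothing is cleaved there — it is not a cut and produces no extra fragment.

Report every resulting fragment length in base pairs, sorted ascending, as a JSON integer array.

Per-enzyme occurrences:
  TgoX GGCGCATA/2: at [73] ⇒ [75]
  UxaX GACT/2: at [12, 63] ⇒ [14, 65]
  PtaIV GGTGCGT/4: at [0, 16, 29, 36, 54, 84] ⇒ [4, 20, 33, 40, 58, 88]

All cut coordinates (distinct, sorted): [4, 14, 20, 33, 40, 58, 65, 75, 88]

Fragment lengths:
  [0,4): 4 bp
  [4,14): 10 bp
  [14,20): 6 bp
  [20,33): 13 bp
  [33,40): 7 bp
  [40,58): 18 bp
  [58,65): 7 bp
  [65,75): 10 bp
  [75,88): 13 bp
  [88,99): 11 bp

[4,6,7,7,10,10,11,13,13,18]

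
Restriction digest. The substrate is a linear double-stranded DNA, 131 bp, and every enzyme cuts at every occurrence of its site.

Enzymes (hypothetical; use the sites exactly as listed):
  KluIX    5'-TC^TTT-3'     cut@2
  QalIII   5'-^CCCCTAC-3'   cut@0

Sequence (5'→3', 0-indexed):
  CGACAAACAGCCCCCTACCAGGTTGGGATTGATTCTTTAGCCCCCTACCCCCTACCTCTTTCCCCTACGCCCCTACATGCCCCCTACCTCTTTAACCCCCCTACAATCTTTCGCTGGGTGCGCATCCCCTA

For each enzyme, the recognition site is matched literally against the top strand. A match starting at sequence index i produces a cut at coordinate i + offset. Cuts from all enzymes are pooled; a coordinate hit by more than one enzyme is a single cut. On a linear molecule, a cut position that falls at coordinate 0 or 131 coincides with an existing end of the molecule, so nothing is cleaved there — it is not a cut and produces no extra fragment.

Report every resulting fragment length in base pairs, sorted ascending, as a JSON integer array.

Scan for sites:
  KluIX (TCTTT, off=2): starts [33, 56, 88, 106] → cuts [35, 58, 90, 108]
  QalIII (CCCCTAC, off=0): starts [11, 41, 48, 61, 69, 80, 97] → cuts [11, 41, 48, 61, 69, 80, 97]

All cut coordinates (distinct, sorted): [11, 35, 41, 48, 58, 61, 69, 80, 90, 97, 108]

Fragment lengths:
  [0,11): 11 bp
  [11,35): 24 bp
  [35,41): 6 bp
  [41,48): 7 bp
  [48,58): 10 bp
  [58,61): 3 bp
  [61,69): 8 bp
  [69,80): 11 bp
  [80,90): 10 bp
  [90,97): 7 bp
  [97,108): 11 bp
  [108,131): 23 bp

[3,6,7,7,8,10,10,11,11,11,23,24]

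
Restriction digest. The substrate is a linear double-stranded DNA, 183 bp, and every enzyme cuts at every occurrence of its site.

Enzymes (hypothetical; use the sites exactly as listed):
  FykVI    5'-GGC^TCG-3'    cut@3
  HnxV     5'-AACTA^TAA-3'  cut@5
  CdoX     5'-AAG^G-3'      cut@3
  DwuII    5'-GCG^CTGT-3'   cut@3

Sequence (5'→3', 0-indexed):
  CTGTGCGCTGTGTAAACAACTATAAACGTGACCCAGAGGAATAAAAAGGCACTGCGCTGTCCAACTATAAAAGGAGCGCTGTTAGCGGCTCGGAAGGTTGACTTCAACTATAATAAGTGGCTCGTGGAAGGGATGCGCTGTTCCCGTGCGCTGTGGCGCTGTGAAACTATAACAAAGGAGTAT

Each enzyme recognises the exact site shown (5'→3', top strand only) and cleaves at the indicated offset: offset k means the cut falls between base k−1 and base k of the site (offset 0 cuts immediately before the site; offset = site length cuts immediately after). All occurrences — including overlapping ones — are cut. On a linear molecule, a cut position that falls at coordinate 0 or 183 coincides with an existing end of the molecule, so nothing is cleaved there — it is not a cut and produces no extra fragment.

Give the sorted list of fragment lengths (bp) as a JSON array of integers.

Site scan:
  FykVI (GGCTCG, off=3): starts [86, 118] → cuts [89, 121]
  HnxV (AACTATAA, off=5): starts [17, 62, 105, 164] → cuts [22, 67, 110, 169]
  CdoX (AAGG, off=3): starts [45, 70, 93, 127, 174] → cuts [48, 73, 96, 130, 177]
  DwuII (GCGCTGT, off=3): starts [4, 53, 75, 134, 147, 155] → cuts [7, 56, 78, 137, 150, 158]

Pooled cuts: [7, 22, 48, 56, 67, 73, 78, 89, 96, 110, 121, 130, 137, 150, 158, 169, 177]

Fragments:
  [0,7): 7 bp
  [7,22): 15 bp
  [22,48): 26 bp
  [48,56): 8 bp
  [56,67): 11 bp
  [67,73): 6 bp
  [73,78): 5 bp
  [78,89): 11 bp
  [89,96): 7 bp
  [96,110): 14 bp
  [110,121): 11 bp
  [121,130): 9 bp
  [130,137): 7 bp
  [137,150): 13 bp
  [150,158): 8 bp
  [158,169): 11 bp
  [169,177): 8 bp
  [177,183): 6 bp

[5,6,6,7,7,7,8,8,8,9,11,11,11,11,13,14,15,26]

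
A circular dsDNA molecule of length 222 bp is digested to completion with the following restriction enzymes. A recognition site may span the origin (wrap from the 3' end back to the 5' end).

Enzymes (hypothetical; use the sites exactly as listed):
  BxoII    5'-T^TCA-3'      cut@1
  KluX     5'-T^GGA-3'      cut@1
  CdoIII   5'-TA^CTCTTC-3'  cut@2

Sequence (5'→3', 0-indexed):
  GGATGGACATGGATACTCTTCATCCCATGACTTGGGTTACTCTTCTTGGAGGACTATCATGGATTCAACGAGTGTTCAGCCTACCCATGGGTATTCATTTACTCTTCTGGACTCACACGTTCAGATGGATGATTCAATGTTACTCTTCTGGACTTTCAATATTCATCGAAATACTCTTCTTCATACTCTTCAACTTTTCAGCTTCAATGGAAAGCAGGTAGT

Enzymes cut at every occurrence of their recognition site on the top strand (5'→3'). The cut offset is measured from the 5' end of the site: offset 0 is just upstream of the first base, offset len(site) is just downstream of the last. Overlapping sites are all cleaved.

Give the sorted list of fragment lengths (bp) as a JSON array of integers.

Per-enzyme occurrences:
  BxoII TTCA/1: at [18, 63, 74, 93, 119, 132, 154, 161, 179, 188, 196, 202] ⇒ [19, 64, 75, 94, 120, 133, 155, 162, 180, 189, 197, 203]
  KluX TGGA/1: at [3, 9, 46, 59, 107, 125, 148, 207, 221] ⇒ [0, 4, 10, 47, 60, 108, 126, 149, 208]
  CdoIII TACTCTTC/2: at [13, 37, 99, 140, 171, 183] ⇒ [15, 39, 101, 142, 173, 185]

All cut coordinates (distinct, sorted): [0, 4, 10, 15, 19, 39, 47, 60, 64, 75, 94, 101, 108, 120, 126, 133, 142, 149, 155, 162, 173, 180, 185, 189, 197, 203, 208]

Fragments:
  0→4: 4 bp
  4→10: 6 bp
  10→15: 5 bp
  15→19: 4 bp
  19→39: 20 bp
  39→47: 8 bp
  47→60: 13 bp
  60→64: 4 bp
  64→75: 11 bp
  75→94: 19 bp
  94→101: 7 bp
  101→108: 7 bp
  108→120: 12 bp
  120→126: 6 bp
  126→133: 7 bp
  133→142: 9 bp
  142→149: 7 bp
  149→155: 6 bp
  155→162: 7 bp
  162→173: 11 bp
  173→180: 7 bp
  180→185: 5 bp
  185→189: 4 bp
  189→197: 8 bp
  197→203: 6 bp
  203→208: 5 bp
  208→0 (wrap): 222-208+0 = 14 bp

[4,4,4,4,5,5,5,6,6,6,6,7,7,7,7,7,7,8,8,9,11,11,12,13,14,19,20]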